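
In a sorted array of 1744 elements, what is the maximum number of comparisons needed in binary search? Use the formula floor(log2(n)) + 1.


Binary search halves the search space each step.
Maximum comparisons = floor(log2(1744)) + 1
log2(1744) = 10.7682
floor(log2(1744)) = 10, so 10 + 1 = 11
Final answer: 11


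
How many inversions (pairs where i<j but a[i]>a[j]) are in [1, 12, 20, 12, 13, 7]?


For each element, count the later elements that are smaller than it:
  1 (index 0): smaller elements after it = [] -> 0
  12 (index 1): smaller elements after it = [7] -> 1
  20 (index 2): smaller elements after it = [12, 13, 7] -> 3
  12 (index 3): smaller elements after it = [7] -> 1
  13 (index 4): smaller elements after it = [7] -> 1
Total inversions = 0 + 1 + 3 + 1 + 1 = 6
Final answer: 6


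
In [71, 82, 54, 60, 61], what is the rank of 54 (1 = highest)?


Sort descending: [82, 71, 61, 60, 54]
Find 54 in the sorted list.
54 is at position 5.
Final answer: 5


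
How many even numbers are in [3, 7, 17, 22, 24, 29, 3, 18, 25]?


Check each element:
  3 is odd
  7 is odd
  17 is odd
  22 is even
  24 is even
  29 is odd
  3 is odd
  18 is even
  25 is odd
Evens: [22, 24, 18]
Count of evens = 3
Final answer: 3


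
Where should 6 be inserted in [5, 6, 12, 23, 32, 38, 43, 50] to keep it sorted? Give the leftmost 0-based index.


List is sorted: [5, 6, 12, 23, 32, 38, 43, 50]
We need the leftmost position where 6 can be inserted, i.e. the first index whose element is >= 6 (or the end of the list if none is).
Binary search with low=0, high=8 (0-based indices):
  low=0, high=8, mid=4: a[4]=32 >= 6, so high = 4
  low=0, high=4, mid=2: a[2]=12 >= 6, so high = 2
  low=0, high=2, mid=1: a[1]=6 >= 6, so high = 1
  low=0, high=1, mid=0: a[0]=5 < 6, so low = 1
Now low = high = 1, so the insertion index is 1.
Final answer: 1


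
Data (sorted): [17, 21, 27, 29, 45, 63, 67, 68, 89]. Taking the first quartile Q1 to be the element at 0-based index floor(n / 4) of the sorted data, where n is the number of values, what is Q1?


The list has n = 9 elements.
Q1 index = floor(9 / 4) = floor(2.25) = 2
Counting from index 0 in the sorted data, the element at index 2 is 27.
Final answer: 27


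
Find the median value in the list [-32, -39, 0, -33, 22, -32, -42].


First, sort the list: [-42, -39, -33, -32, -32, 0, 22]
The list has 7 elements (odd count).
The middle index is 3 (0-based), and the element there is -32.
Final answer: -32


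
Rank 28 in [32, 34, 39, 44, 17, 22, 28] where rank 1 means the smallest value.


Sort ascending: [17, 22, 28, 32, 34, 39, 44]
Find 28 in the sorted list.
28 is at position 3 (1-indexed).
Final answer: 3


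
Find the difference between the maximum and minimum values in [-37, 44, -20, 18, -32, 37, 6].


Maximum value: 44
Minimum value: -37
Range = 44 - (-37) = 81
Final answer: 81


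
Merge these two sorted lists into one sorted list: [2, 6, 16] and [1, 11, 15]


List A: [2, 6, 16]
List B: [1, 11, 15]
Repeatedly compare the front elements and take the smaller:
  2 vs 1 -> take 1
  2 vs 11 -> take 2
  6 vs 11 -> take 6
  16 vs 11 -> take 11
  16 vs 15 -> take 15
  B is exhausted; append the rest of A: [16]
Final answer: [1, 2, 6, 11, 15, 16]


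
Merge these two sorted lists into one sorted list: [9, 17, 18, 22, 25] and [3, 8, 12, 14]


List A: [9, 17, 18, 22, 25]
List B: [3, 8, 12, 14]
Repeatedly compare the front elements and take the smaller:
  9 vs 3 -> take 3
  9 vs 8 -> take 8
  9 vs 12 -> take 9
  17 vs 12 -> take 12
  17 vs 14 -> take 14
  B is exhausted; append the rest of A: [17, 18, 22, 25]
Final answer: [3, 8, 9, 12, 14, 17, 18, 22, 25]


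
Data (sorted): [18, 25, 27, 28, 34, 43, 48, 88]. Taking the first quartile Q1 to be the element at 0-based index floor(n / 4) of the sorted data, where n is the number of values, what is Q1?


The list has n = 8 elements.
Q1 index = floor(8 / 4) = floor(2) = 2
Counting from index 0 in the sorted data, the element at index 2 is 27.
Final answer: 27


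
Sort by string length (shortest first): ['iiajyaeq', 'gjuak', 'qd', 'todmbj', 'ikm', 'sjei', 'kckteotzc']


Compute lengths:
  'iiajyaeq' has length 8
  'gjuak' has length 5
  'qd' has length 2
  'todmbj' has length 6
  'ikm' has length 3
  'sjei' has length 4
  'kckteotzc' has length 9
Lengths in increasing order: 2 < 3 < 4 < 5 < 6 < 8 < 9
Listing the words in that order gives the answer.
Final answer: ['qd', 'ikm', 'sjei', 'gjuak', 'todmbj', 'iiajyaeq', 'kckteotzc']


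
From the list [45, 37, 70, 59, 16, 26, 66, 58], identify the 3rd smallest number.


Sort ascending: [16, 26, 37, 45, 58, 59, 66, 70]
The 3rd element (1-indexed) is at index 2.
Value = 37
Final answer: 37


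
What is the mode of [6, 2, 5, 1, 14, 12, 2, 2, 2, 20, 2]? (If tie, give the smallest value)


Count the frequency of each value:
  1 appears 1 time(s)
  2 appears 5 time(s)
  5 appears 1 time(s)
  6 appears 1 time(s)
  12 appears 1 time(s)
  14 appears 1 time(s)
  20 appears 1 time(s)
Maximum frequency is 5.
Only 2 reaches that frequency, so it is the mode.
Final answer: 2


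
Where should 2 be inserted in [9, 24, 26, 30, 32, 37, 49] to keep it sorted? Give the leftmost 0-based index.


List is sorted: [9, 24, 26, 30, 32, 37, 49]
We need the leftmost position where 2 can be inserted, i.e. the first index whose element is >= 2 (or the end of the list if none is).
Binary search with low=0, high=7 (0-based indices):
  low=0, high=7, mid=3: a[3]=30 >= 2, so high = 3
  low=0, high=3, mid=1: a[1]=24 >= 2, so high = 1
  low=0, high=1, mid=0: a[0]=9 >= 2, so high = 0
Now low = high = 0, so the insertion index is 0.
Final answer: 0


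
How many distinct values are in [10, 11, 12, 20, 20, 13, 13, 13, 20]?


List all unique values:
Distinct values: [10, 11, 12, 13, 20]
Count = 5
Final answer: 5


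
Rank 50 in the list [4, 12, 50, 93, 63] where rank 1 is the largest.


Sort descending: [93, 63, 50, 12, 4]
Find 50 in the sorted list.
50 is at position 3.
Final answer: 3


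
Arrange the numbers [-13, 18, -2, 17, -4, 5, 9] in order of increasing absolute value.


Compute absolute values:
  |-13| = 13
  |18| = 18
  |-2| = 2
  |17| = 17
  |-4| = 4
  |5| = 5
  |9| = 9
Absolute values in increasing order: 2 < 4 < 5 < 9 < 13 < 17 < 18
Listing the original numbers in that order gives the answer.
Final answer: [-2, -4, 5, 9, -13, 17, 18]


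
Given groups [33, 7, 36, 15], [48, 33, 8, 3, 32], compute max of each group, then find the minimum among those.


Find max of each group:
  Group 1: [33, 7, 36, 15] -> max = 36
  Group 2: [48, 33, 8, 3, 32] -> max = 48
Maxes: [36, 48]
Minimum of maxes = 36
Final answer: 36


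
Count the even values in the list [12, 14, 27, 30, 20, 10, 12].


Check each element:
  12 is even
  14 is even
  27 is odd
  30 is even
  20 is even
  10 is even
  12 is even
Evens: [12, 14, 30, 20, 10, 12]
Count of evens = 6
Final answer: 6


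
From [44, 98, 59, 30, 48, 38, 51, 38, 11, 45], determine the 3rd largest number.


Sort descending: [98, 59, 51, 48, 45, 44, 38, 38, 30, 11]
The 3rd element (1-indexed) is at index 2.
Value = 51
Final answer: 51


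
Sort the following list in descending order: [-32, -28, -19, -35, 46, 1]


Original list: [-32, -28, -19, -35, 46, 1]
Repeatedly take the largest remaining element:
  Remaining [-32, -28, -19, -35, 46, 1] -> largest is 46
  Remaining [-32, -28, -19, -35, 1] -> largest is 1
  Remaining [-32, -28, -19, -35] -> largest is -19
  Remaining [-32, -28, -35] -> largest is -28
  Remaining [-32, -35] -> largest is -32
  Remaining [-35] -> largest is -35
Collecting the picks in order gives the descending list.
Final answer: [46, 1, -19, -28, -32, -35]


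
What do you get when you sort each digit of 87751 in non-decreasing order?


The number 87751 has digits: 8, 7, 7, 5, 1
Sorted: 1, 5, 7, 7, 8
Joining the sorted digits gives the result.
Final answer: 15778


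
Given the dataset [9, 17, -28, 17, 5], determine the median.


First, sort the list: [-28, 5, 9, 17, 17]
The list has 5 elements (odd count).
The middle index is 2 (0-based), and the element there is 9.
Final answer: 9


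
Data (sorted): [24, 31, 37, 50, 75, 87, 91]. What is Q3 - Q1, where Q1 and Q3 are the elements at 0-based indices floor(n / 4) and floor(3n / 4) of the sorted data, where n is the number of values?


The data has n = 7 elements.
Q1 index = floor(7 / 4) = floor(1.75) = 1; Q3 index = floor(3 * 7 / 4) = floor(5.25) = 5
Q1 = element at index 1 = 31
Q3 = element at index 5 = 87
IQR = 87 - 31 = 56
Final answer: 56


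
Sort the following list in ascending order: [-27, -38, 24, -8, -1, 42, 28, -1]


Original list: [-27, -38, 24, -8, -1, 42, 28, -1]
Repeatedly take the smallest remaining element:
  Remaining [-27, -38, 24, -8, -1, 42, 28, -1] -> smallest is -38
  Remaining [-27, 24, -8, -1, 42, 28, -1] -> smallest is -27
  Remaining [24, -8, -1, 42, 28, -1] -> smallest is -8
  Remaining [24, -1, 42, 28, -1] -> smallest is -1
  Remaining [24, 42, 28, -1] -> smallest is -1
  Remaining [24, 42, 28] -> smallest is 24
  Remaining [42, 28] -> smallest is 28
  Remaining [42] -> smallest is 42
Collecting the picks in order gives the sorted list.
Final answer: [-38, -27, -8, -1, -1, 24, 28, 42]


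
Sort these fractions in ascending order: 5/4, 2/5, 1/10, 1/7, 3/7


Convert to decimal for comparison:
  5/4 = 1.25
  2/5 = 0.4
  1/10 = 0.1
  1/7 = 0.1429
  3/7 = 0.4286
Decimals in increasing order: 0.1 < 0.1429 < 0.4 < 0.4286 < 1.25
Writing each back as its fraction gives the sorted order.
Final answer: 1/10, 1/7, 2/5, 3/7, 5/4


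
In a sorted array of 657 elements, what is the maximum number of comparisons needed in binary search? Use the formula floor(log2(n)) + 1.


Binary search halves the search space each step.
Maximum comparisons = floor(log2(657)) + 1
log2(657) = 9.3597
floor(log2(657)) = 9, so 9 + 1 = 10
Final answer: 10


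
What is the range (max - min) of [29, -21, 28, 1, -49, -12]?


Maximum value: 29
Minimum value: -49
Range = 29 - (-49) = 78
Final answer: 78


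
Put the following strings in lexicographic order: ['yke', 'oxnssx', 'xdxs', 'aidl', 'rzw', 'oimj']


Compare strings character by character (the first differing letter decides):
  'aidl' < 'oimj' since 'a' < 'o' at position 1
  'oimj' < 'oxnssx' since 'i' < 'x' at position 2
  'oxnssx' < 'rzw' since 'o' < 'r' at position 1
  'rzw' < 'xdxs' since 'r' < 'x' at position 1
  'xdxs' < 'yke' since 'x' < 'y' at position 1
Chaining these comparisons gives the alphabetical order.
Final answer: ['aidl', 'oimj', 'oxnssx', 'rzw', 'xdxs', 'yke']


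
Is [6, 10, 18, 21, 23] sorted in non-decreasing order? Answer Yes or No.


Check consecutive pairs:
  6 <= 10? True
  10 <= 18? True
  18 <= 21? True
  21 <= 23? True
Every consecutive pair is in order, so the list is non-decreasing.
Final answer: Yes


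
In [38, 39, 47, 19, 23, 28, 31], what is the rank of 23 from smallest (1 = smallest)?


Sort ascending: [19, 23, 28, 31, 38, 39, 47]
Find 23 in the sorted list.
23 is at position 2 (1-indexed).
Final answer: 2


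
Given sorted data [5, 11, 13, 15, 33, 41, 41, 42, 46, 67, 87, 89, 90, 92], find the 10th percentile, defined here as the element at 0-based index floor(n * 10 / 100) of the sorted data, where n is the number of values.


The dataset has n = 14 elements.
Index = floor(14 * 10 / 100) = floor(140 / 100) = floor(1.4) = 1
Counting from index 0 in the sorted data, the element at index 1 is 11.
Final answer: 11


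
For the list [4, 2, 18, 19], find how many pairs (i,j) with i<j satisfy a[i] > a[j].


For each element, count the later elements that are smaller than it:
  4 (index 0): smaller elements after it = [2] -> 1
  2 (index 1): smaller elements after it = [] -> 0
  18 (index 2): smaller elements after it = [] -> 0
Total inversions = 1 + 0 + 0 = 1
Final answer: 1


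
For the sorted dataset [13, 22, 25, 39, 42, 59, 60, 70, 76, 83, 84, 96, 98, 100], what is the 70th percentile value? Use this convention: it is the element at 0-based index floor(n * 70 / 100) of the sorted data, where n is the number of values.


The dataset has n = 14 elements.
Index = floor(14 * 70 / 100) = floor(980 / 100) = floor(9.8) = 9
Counting from index 0 in the sorted data, the element at index 9 is 83.
Final answer: 83


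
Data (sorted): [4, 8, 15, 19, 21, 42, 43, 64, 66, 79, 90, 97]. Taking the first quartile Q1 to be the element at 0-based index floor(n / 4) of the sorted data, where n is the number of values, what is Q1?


The list has n = 12 elements.
Q1 index = floor(12 / 4) = floor(3) = 3
Counting from index 0 in the sorted data, the element at index 3 is 19.
Final answer: 19


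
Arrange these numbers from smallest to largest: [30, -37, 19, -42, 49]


Original list: [30, -37, 19, -42, 49]
Repeatedly take the smallest remaining element:
  Remaining [30, -37, 19, -42, 49] -> smallest is -42
  Remaining [30, -37, 19, 49] -> smallest is -37
  Remaining [30, 19, 49] -> smallest is 19
  Remaining [30, 49] -> smallest is 30
  Remaining [49] -> smallest is 49
Collecting the picks in order gives the sorted list.
Final answer: [-42, -37, 19, 30, 49]


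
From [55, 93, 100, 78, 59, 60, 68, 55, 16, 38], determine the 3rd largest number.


Sort descending: [100, 93, 78, 68, 60, 59, 55, 55, 38, 16]
The 3rd element (1-indexed) is at index 2.
Value = 78
Final answer: 78


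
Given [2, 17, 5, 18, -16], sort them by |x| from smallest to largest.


Compute absolute values:
  |2| = 2
  |17| = 17
  |5| = 5
  |18| = 18
  |-16| = 16
Absolute values in increasing order: 2 < 5 < 16 < 17 < 18
Listing the original numbers in that order gives the answer.
Final answer: [2, 5, -16, 17, 18]


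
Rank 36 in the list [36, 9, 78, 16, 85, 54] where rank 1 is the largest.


Sort descending: [85, 78, 54, 36, 16, 9]
Find 36 in the sorted list.
36 is at position 4.
Final answer: 4


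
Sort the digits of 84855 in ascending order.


The number 84855 has digits: 8, 4, 8, 5, 5
Sorted: 4, 5, 5, 8, 8
Joining the sorted digits gives the result.
Final answer: 45588


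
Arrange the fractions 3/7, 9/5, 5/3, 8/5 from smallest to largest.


Convert to decimal for comparison:
  3/7 = 0.4286
  9/5 = 1.8
  5/3 = 1.6667
  8/5 = 1.6
Decimals in increasing order: 0.4286 < 1.6 < 1.6667 < 1.8
Writing each back as its fraction gives the sorted order.
Final answer: 3/7, 8/5, 5/3, 9/5


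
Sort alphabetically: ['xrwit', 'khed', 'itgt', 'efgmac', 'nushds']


Compare strings character by character (the first differing letter decides):
  'efgmac' < 'itgt' since 'e' < 'i' at position 1
  'itgt' < 'khed' since 'i' < 'k' at position 1
  'khed' < 'nushds' since 'k' < 'n' at position 1
  'nushds' < 'xrwit' since 'n' < 'x' at position 1
Chaining these comparisons gives the alphabetical order.
Final answer: ['efgmac', 'itgt', 'khed', 'nushds', 'xrwit']


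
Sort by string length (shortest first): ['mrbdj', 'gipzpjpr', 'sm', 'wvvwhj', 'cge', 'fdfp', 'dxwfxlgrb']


Compute lengths:
  'mrbdj' has length 5
  'gipzpjpr' has length 8
  'sm' has length 2
  'wvvwhj' has length 6
  'cge' has length 3
  'fdfp' has length 4
  'dxwfxlgrb' has length 9
Lengths in increasing order: 2 < 3 < 4 < 5 < 6 < 8 < 9
Listing the words in that order gives the answer.
Final answer: ['sm', 'cge', 'fdfp', 'mrbdj', 'wvvwhj', 'gipzpjpr', 'dxwfxlgrb']


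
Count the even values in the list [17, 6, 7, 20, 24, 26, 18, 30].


Check each element:
  17 is odd
  6 is even
  7 is odd
  20 is even
  24 is even
  26 is even
  18 is even
  30 is even
Evens: [6, 20, 24, 26, 18, 30]
Count of evens = 6
Final answer: 6


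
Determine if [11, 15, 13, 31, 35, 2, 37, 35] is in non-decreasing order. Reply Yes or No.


Check consecutive pairs:
  11 <= 15? True
  15 <= 13? False
  13 <= 31? True
  31 <= 35? True
  35 <= 2? False
  2 <= 37? True
  37 <= 35? False
3 consecutive pair(s) are out of order, so the list is not sorted.
Final answer: No


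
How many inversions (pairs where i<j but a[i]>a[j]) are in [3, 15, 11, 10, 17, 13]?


For each element, count the later elements that are smaller than it:
  3 (index 0): smaller elements after it = [] -> 0
  15 (index 1): smaller elements after it = [11, 10, 13] -> 3
  11 (index 2): smaller elements after it = [10] -> 1
  10 (index 3): smaller elements after it = [] -> 0
  17 (index 4): smaller elements after it = [13] -> 1
Total inversions = 0 + 3 + 1 + 0 + 1 = 5
Final answer: 5


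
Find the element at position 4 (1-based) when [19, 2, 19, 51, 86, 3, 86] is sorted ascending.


Sort ascending: [2, 3, 19, 19, 51, 86, 86]
The 4th element (1-indexed) is at index 3.
Value = 19
Final answer: 19


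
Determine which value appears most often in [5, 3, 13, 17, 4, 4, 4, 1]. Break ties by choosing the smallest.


Count the frequency of each value:
  1 appears 1 time(s)
  3 appears 1 time(s)
  4 appears 3 time(s)
  5 appears 1 time(s)
  13 appears 1 time(s)
  17 appears 1 time(s)
Maximum frequency is 3.
Only 4 reaches that frequency, so it is the mode.
Final answer: 4


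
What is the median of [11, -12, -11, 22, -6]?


First, sort the list: [-12, -11, -6, 11, 22]
The list has 5 elements (odd count).
The middle index is 2 (0-based), and the element there is -6.
Final answer: -6


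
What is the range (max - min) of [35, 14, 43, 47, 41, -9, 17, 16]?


Maximum value: 47
Minimum value: -9
Range = 47 - (-9) = 56
Final answer: 56


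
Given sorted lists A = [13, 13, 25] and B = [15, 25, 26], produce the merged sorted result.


List A: [13, 13, 25]
List B: [15, 25, 26]
Repeatedly compare the front elements and take the smaller:
  13 vs 15 -> take 13
  13 vs 15 -> take 13
  25 vs 15 -> take 15
  25 vs 25 -> take 25
  A is exhausted; append the rest of B: [25, 26]
Final answer: [13, 13, 15, 25, 25, 26]


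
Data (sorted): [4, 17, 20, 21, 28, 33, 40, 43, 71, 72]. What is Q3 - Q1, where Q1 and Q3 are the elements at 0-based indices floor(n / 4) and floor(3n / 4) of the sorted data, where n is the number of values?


The data has n = 10 elements.
Q1 index = floor(10 / 4) = floor(2.5) = 2; Q3 index = floor(3 * 10 / 4) = floor(7.5) = 7
Q1 = element at index 2 = 20
Q3 = element at index 7 = 43
IQR = 43 - 20 = 23
Final answer: 23


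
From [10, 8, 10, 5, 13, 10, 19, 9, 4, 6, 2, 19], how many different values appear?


List all unique values:
Distinct values: [2, 4, 5, 6, 8, 9, 10, 13, 19]
Count = 9
Final answer: 9


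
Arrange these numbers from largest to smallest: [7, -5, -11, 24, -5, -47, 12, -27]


Original list: [7, -5, -11, 24, -5, -47, 12, -27]
Repeatedly take the largest remaining element:
  Remaining [7, -5, -11, 24, -5, -47, 12, -27] -> largest is 24
  Remaining [7, -5, -11, -5, -47, 12, -27] -> largest is 12
  Remaining [7, -5, -11, -5, -47, -27] -> largest is 7
  Remaining [-5, -11, -5, -47, -27] -> largest is -5
  Remaining [-11, -5, -47, -27] -> largest is -5
  Remaining [-11, -47, -27] -> largest is -11
  Remaining [-47, -27] -> largest is -27
  Remaining [-47] -> largest is -47
Collecting the picks in order gives the descending list.
Final answer: [24, 12, 7, -5, -5, -11, -27, -47]


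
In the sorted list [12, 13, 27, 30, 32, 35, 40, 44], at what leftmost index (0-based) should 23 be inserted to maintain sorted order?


List is sorted: [12, 13, 27, 30, 32, 35, 40, 44]
We need the leftmost position where 23 can be inserted, i.e. the first index whose element is >= 23 (or the end of the list if none is).
Binary search with low=0, high=8 (0-based indices):
  low=0, high=8, mid=4: a[4]=32 >= 23, so high = 4
  low=0, high=4, mid=2: a[2]=27 >= 23, so high = 2
  low=0, high=2, mid=1: a[1]=13 < 23, so low = 2
Now low = high = 2, so the insertion index is 2.
Final answer: 2


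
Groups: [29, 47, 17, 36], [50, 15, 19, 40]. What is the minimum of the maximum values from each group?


Find max of each group:
  Group 1: [29, 47, 17, 36] -> max = 47
  Group 2: [50, 15, 19, 40] -> max = 50
Maxes: [47, 50]
Minimum of maxes = 47
Final answer: 47


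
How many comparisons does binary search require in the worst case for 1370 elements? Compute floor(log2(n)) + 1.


Binary search halves the search space each step.
Maximum comparisons = floor(log2(1370)) + 1
log2(1370) = 10.42
floor(log2(1370)) = 10, so 10 + 1 = 11
Final answer: 11


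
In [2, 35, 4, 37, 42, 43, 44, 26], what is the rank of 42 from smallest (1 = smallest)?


Sort ascending: [2, 4, 26, 35, 37, 42, 43, 44]
Find 42 in the sorted list.
42 is at position 6 (1-indexed).
Final answer: 6


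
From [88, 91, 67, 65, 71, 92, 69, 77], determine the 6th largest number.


Sort descending: [92, 91, 88, 77, 71, 69, 67, 65]
The 6th element (1-indexed) is at index 5.
Value = 69
Final answer: 69


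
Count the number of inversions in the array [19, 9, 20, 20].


For each element, count the later elements that are smaller than it:
  19 (index 0): smaller elements after it = [9] -> 1
  9 (index 1): smaller elements after it = [] -> 0
  20 (index 2): smaller elements after it = [] -> 0
Total inversions = 1 + 0 + 0 = 1
Final answer: 1


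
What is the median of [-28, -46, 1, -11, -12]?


First, sort the list: [-46, -28, -12, -11, 1]
The list has 5 elements (odd count).
The middle index is 2 (0-based), and the element there is -12.
Final answer: -12


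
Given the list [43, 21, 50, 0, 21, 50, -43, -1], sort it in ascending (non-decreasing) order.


Original list: [43, 21, 50, 0, 21, 50, -43, -1]
Repeatedly take the smallest remaining element:
  Remaining [43, 21, 50, 0, 21, 50, -43, -1] -> smallest is -43
  Remaining [43, 21, 50, 0, 21, 50, -1] -> smallest is -1
  Remaining [43, 21, 50, 0, 21, 50] -> smallest is 0
  Remaining [43, 21, 50, 21, 50] -> smallest is 21
  Remaining [43, 50, 21, 50] -> smallest is 21
  Remaining [43, 50, 50] -> smallest is 43
  Remaining [50, 50] -> smallest is 50
  Remaining [50] -> smallest is 50
Collecting the picks in order gives the sorted list.
Final answer: [-43, -1, 0, 21, 21, 43, 50, 50]


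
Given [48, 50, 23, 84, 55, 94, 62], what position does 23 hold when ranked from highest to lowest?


Sort descending: [94, 84, 62, 55, 50, 48, 23]
Find 23 in the sorted list.
23 is at position 7.
Final answer: 7


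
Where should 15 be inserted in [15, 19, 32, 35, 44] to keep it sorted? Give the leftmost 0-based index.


List is sorted: [15, 19, 32, 35, 44]
We need the leftmost position where 15 can be inserted, i.e. the first index whose element is >= 15 (or the end of the list if none is).
Binary search with low=0, high=5 (0-based indices):
  low=0, high=5, mid=2: a[2]=32 >= 15, so high = 2
  low=0, high=2, mid=1: a[1]=19 >= 15, so high = 1
  low=0, high=1, mid=0: a[0]=15 >= 15, so high = 0
Now low = high = 0, so the insertion index is 0.
Final answer: 0


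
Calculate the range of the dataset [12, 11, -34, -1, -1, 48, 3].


Maximum value: 48
Minimum value: -34
Range = 48 - (-34) = 82
Final answer: 82


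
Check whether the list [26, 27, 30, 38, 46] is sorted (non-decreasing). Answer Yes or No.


Check consecutive pairs:
  26 <= 27? True
  27 <= 30? True
  30 <= 38? True
  38 <= 46? True
Every consecutive pair is in order, so the list is non-decreasing.
Final answer: Yes


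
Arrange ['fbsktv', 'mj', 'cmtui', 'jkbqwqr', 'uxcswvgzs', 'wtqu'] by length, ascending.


Compute lengths:
  'fbsktv' has length 6
  'mj' has length 2
  'cmtui' has length 5
  'jkbqwqr' has length 7
  'uxcswvgzs' has length 9
  'wtqu' has length 4
Lengths in increasing order: 2 < 4 < 5 < 6 < 7 < 9
Listing the words in that order gives the answer.
Final answer: ['mj', 'wtqu', 'cmtui', 'fbsktv', 'jkbqwqr', 'uxcswvgzs']


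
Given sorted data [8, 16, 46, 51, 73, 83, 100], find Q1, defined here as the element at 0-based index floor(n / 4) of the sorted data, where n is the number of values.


The list has n = 7 elements.
Q1 index = floor(7 / 4) = floor(1.75) = 1
Counting from index 0 in the sorted data, the element at index 1 is 16.
Final answer: 16


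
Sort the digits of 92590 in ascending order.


The number 92590 has digits: 9, 2, 5, 9, 0
Sorted: 0, 2, 5, 9, 9
Joining the sorted digits gives the result.
Final answer: 02599


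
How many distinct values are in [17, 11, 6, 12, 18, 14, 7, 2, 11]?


List all unique values:
Distinct values: [2, 6, 7, 11, 12, 14, 17, 18]
Count = 8
Final answer: 8


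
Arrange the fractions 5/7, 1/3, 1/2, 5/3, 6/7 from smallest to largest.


Convert to decimal for comparison:
  5/7 = 0.7143
  1/3 = 0.3333
  1/2 = 0.5
  5/3 = 1.6667
  6/7 = 0.8571
Decimals in increasing order: 0.3333 < 0.5 < 0.7143 < 0.8571 < 1.6667
Writing each back as its fraction gives the sorted order.
Final answer: 1/3, 1/2, 5/7, 6/7, 5/3


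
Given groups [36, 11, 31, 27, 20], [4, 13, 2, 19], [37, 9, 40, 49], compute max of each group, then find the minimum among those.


Find max of each group:
  Group 1: [36, 11, 31, 27, 20] -> max = 36
  Group 2: [4, 13, 2, 19] -> max = 19
  Group 3: [37, 9, 40, 49] -> max = 49
Maxes: [36, 19, 49]
Minimum of maxes = 19
Final answer: 19


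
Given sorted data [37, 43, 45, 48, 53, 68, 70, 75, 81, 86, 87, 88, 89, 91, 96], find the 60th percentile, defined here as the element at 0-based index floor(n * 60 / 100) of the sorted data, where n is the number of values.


The dataset has n = 15 elements.
Index = floor(15 * 60 / 100) = floor(900 / 100) = floor(9) = 9
Counting from index 0 in the sorted data, the element at index 9 is 86.
Final answer: 86


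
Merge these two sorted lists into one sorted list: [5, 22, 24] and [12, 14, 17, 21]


List A: [5, 22, 24]
List B: [12, 14, 17, 21]
Repeatedly compare the front elements and take the smaller:
  5 vs 12 -> take 5
  22 vs 12 -> take 12
  22 vs 14 -> take 14
  22 vs 17 -> take 17
  22 vs 21 -> take 21
  B is exhausted; append the rest of A: [22, 24]
Final answer: [5, 12, 14, 17, 21, 22, 24]


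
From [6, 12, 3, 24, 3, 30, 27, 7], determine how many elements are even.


Check each element:
  6 is even
  12 is even
  3 is odd
  24 is even
  3 is odd
  30 is even
  27 is odd
  7 is odd
Evens: [6, 12, 24, 30]
Count of evens = 4
Final answer: 4


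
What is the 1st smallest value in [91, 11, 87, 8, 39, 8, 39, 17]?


Sort ascending: [8, 8, 11, 17, 39, 39, 87, 91]
The 1st element (1-indexed) is at index 0.
Value = 8
Final answer: 8


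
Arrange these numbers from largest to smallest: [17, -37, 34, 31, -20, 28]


Original list: [17, -37, 34, 31, -20, 28]
Repeatedly take the largest remaining element:
  Remaining [17, -37, 34, 31, -20, 28] -> largest is 34
  Remaining [17, -37, 31, -20, 28] -> largest is 31
  Remaining [17, -37, -20, 28] -> largest is 28
  Remaining [17, -37, -20] -> largest is 17
  Remaining [-37, -20] -> largest is -20
  Remaining [-37] -> largest is -37
Collecting the picks in order gives the descending list.
Final answer: [34, 31, 28, 17, -20, -37]


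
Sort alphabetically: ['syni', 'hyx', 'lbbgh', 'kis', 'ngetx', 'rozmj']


Compare strings character by character (the first differing letter decides):
  'hyx' < 'kis' since 'h' < 'k' at position 1
  'kis' < 'lbbgh' since 'k' < 'l' at position 1
  'lbbgh' < 'ngetx' since 'l' < 'n' at position 1
  'ngetx' < 'rozmj' since 'n' < 'r' at position 1
  'rozmj' < 'syni' since 'r' < 's' at position 1
Chaining these comparisons gives the alphabetical order.
Final answer: ['hyx', 'kis', 'lbbgh', 'ngetx', 'rozmj', 'syni']


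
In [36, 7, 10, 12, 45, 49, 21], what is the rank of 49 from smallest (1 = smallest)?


Sort ascending: [7, 10, 12, 21, 36, 45, 49]
Find 49 in the sorted list.
49 is at position 7 (1-indexed).
Final answer: 7


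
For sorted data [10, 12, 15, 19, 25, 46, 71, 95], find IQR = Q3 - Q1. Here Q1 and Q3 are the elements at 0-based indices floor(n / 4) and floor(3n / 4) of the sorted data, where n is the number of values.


The data has n = 8 elements.
Q1 index = floor(8 / 4) = floor(2) = 2; Q3 index = floor(3 * 8 / 4) = floor(6) = 6
Q1 = element at index 2 = 15
Q3 = element at index 6 = 71
IQR = 71 - 15 = 56
Final answer: 56


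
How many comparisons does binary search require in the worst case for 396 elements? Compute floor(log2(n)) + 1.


Binary search halves the search space each step.
Maximum comparisons = floor(log2(396)) + 1
log2(396) = 8.6294
floor(log2(396)) = 8, so 8 + 1 = 9
Final answer: 9


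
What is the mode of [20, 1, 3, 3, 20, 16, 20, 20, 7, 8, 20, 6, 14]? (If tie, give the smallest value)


Count the frequency of each value:
  1 appears 1 time(s)
  3 appears 2 time(s)
  6 appears 1 time(s)
  7 appears 1 time(s)
  8 appears 1 time(s)
  14 appears 1 time(s)
  16 appears 1 time(s)
  20 appears 5 time(s)
Maximum frequency is 5.
Only 20 reaches that frequency, so it is the mode.
Final answer: 20


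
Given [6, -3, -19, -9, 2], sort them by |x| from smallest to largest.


Compute absolute values:
  |6| = 6
  |-3| = 3
  |-19| = 19
  |-9| = 9
  |2| = 2
Absolute values in increasing order: 2 < 3 < 6 < 9 < 19
Listing the original numbers in that order gives the answer.
Final answer: [2, -3, 6, -9, -19]


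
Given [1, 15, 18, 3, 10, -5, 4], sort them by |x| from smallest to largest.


Compute absolute values:
  |1| = 1
  |15| = 15
  |18| = 18
  |3| = 3
  |10| = 10
  |-5| = 5
  |4| = 4
Absolute values in increasing order: 1 < 3 < 4 < 5 < 10 < 15 < 18
Listing the original numbers in that order gives the answer.
Final answer: [1, 3, 4, -5, 10, 15, 18]


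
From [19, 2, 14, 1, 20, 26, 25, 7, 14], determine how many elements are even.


Check each element:
  19 is odd
  2 is even
  14 is even
  1 is odd
  20 is even
  26 is even
  25 is odd
  7 is odd
  14 is even
Evens: [2, 14, 20, 26, 14]
Count of evens = 5
Final answer: 5


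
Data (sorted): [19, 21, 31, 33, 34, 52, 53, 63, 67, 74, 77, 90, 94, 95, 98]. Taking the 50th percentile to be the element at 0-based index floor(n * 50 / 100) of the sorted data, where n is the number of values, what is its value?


The dataset has n = 15 elements.
Index = floor(15 * 50 / 100) = floor(750 / 100) = floor(7.5) = 7
Counting from index 0 in the sorted data, the element at index 7 is 63.
Final answer: 63


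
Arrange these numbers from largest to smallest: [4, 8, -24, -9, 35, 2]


Original list: [4, 8, -24, -9, 35, 2]
Repeatedly take the largest remaining element:
  Remaining [4, 8, -24, -9, 35, 2] -> largest is 35
  Remaining [4, 8, -24, -9, 2] -> largest is 8
  Remaining [4, -24, -9, 2] -> largest is 4
  Remaining [-24, -9, 2] -> largest is 2
  Remaining [-24, -9] -> largest is -9
  Remaining [-24] -> largest is -24
Collecting the picks in order gives the descending list.
Final answer: [35, 8, 4, 2, -9, -24]


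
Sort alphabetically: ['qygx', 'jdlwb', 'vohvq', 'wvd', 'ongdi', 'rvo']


Compare strings character by character (the first differing letter decides):
  'jdlwb' < 'ongdi' since 'j' < 'o' at position 1
  'ongdi' < 'qygx' since 'o' < 'q' at position 1
  'qygx' < 'rvo' since 'q' < 'r' at position 1
  'rvo' < 'vohvq' since 'r' < 'v' at position 1
  'vohvq' < 'wvd' since 'v' < 'w' at position 1
Chaining these comparisons gives the alphabetical order.
Final answer: ['jdlwb', 'ongdi', 'qygx', 'rvo', 'vohvq', 'wvd']


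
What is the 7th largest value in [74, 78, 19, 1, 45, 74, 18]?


Sort descending: [78, 74, 74, 45, 19, 18, 1]
The 7th element (1-indexed) is at index 6.
Value = 1
Final answer: 1


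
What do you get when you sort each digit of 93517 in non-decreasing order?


The number 93517 has digits: 9, 3, 5, 1, 7
Sorted: 1, 3, 5, 7, 9
Joining the sorted digits gives the result.
Final answer: 13579


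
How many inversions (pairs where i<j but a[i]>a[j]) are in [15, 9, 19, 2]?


For each element, count the later elements that are smaller than it:
  15 (index 0): smaller elements after it = [9, 2] -> 2
  9 (index 1): smaller elements after it = [2] -> 1
  19 (index 2): smaller elements after it = [2] -> 1
Total inversions = 2 + 1 + 1 = 4
Final answer: 4


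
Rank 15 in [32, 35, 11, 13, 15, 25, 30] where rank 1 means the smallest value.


Sort ascending: [11, 13, 15, 25, 30, 32, 35]
Find 15 in the sorted list.
15 is at position 3 (1-indexed).
Final answer: 3


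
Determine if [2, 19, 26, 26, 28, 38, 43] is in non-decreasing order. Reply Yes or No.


Check consecutive pairs:
  2 <= 19? True
  19 <= 26? True
  26 <= 26? True
  26 <= 28? True
  28 <= 38? True
  38 <= 43? True
Every consecutive pair is in order, so the list is non-decreasing.
Final answer: Yes


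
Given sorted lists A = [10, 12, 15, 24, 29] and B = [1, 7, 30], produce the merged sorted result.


List A: [10, 12, 15, 24, 29]
List B: [1, 7, 30]
Repeatedly compare the front elements and take the smaller:
  10 vs 1 -> take 1
  10 vs 7 -> take 7
  10 vs 30 -> take 10
  12 vs 30 -> take 12
  15 vs 30 -> take 15
  24 vs 30 -> take 24
  29 vs 30 -> take 29
  A is exhausted; append the rest of B: [30]
Final answer: [1, 7, 10, 12, 15, 24, 29, 30]


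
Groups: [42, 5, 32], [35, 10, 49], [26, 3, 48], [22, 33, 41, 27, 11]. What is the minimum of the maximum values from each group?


Find max of each group:
  Group 1: [42, 5, 32] -> max = 42
  Group 2: [35, 10, 49] -> max = 49
  Group 3: [26, 3, 48] -> max = 48
  Group 4: [22, 33, 41, 27, 11] -> max = 41
Maxes: [42, 49, 48, 41]
Minimum of maxes = 41
Final answer: 41


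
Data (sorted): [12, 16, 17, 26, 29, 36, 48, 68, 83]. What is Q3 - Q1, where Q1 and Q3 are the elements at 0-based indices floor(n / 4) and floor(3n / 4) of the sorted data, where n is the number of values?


The data has n = 9 elements.
Q1 index = floor(9 / 4) = floor(2.25) = 2; Q3 index = floor(3 * 9 / 4) = floor(6.75) = 6
Q1 = element at index 2 = 17
Q3 = element at index 6 = 48
IQR = 48 - 17 = 31
Final answer: 31


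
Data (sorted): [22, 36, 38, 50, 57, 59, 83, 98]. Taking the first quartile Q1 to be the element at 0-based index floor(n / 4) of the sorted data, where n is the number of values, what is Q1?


The list has n = 8 elements.
Q1 index = floor(8 / 4) = floor(2) = 2
Counting from index 0 in the sorted data, the element at index 2 is 38.
Final answer: 38


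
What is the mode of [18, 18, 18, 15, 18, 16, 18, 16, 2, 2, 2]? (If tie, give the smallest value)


Count the frequency of each value:
  2 appears 3 time(s)
  15 appears 1 time(s)
  16 appears 2 time(s)
  18 appears 5 time(s)
Maximum frequency is 5.
Only 18 reaches that frequency, so it is the mode.
Final answer: 18


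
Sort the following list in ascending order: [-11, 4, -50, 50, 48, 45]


Original list: [-11, 4, -50, 50, 48, 45]
Repeatedly take the smallest remaining element:
  Remaining [-11, 4, -50, 50, 48, 45] -> smallest is -50
  Remaining [-11, 4, 50, 48, 45] -> smallest is -11
  Remaining [4, 50, 48, 45] -> smallest is 4
  Remaining [50, 48, 45] -> smallest is 45
  Remaining [50, 48] -> smallest is 48
  Remaining [50] -> smallest is 50
Collecting the picks in order gives the sorted list.
Final answer: [-50, -11, 4, 45, 48, 50]


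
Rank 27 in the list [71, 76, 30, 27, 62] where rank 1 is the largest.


Sort descending: [76, 71, 62, 30, 27]
Find 27 in the sorted list.
27 is at position 5.
Final answer: 5


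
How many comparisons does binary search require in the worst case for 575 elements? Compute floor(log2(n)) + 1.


Binary search halves the search space each step.
Maximum comparisons = floor(log2(575)) + 1
log2(575) = 9.1674
floor(log2(575)) = 9, so 9 + 1 = 10
Final answer: 10


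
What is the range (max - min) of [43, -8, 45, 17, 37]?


Maximum value: 45
Minimum value: -8
Range = 45 - (-8) = 53
Final answer: 53


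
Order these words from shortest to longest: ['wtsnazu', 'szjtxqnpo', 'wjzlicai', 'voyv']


Compute lengths:
  'wtsnazu' has length 7
  'szjtxqnpo' has length 9
  'wjzlicai' has length 8
  'voyv' has length 4
Lengths in increasing order: 4 < 7 < 8 < 9
Listing the words in that order gives the answer.
Final answer: ['voyv', 'wtsnazu', 'wjzlicai', 'szjtxqnpo']


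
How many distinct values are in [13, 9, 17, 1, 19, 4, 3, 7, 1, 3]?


List all unique values:
Distinct values: [1, 3, 4, 7, 9, 13, 17, 19]
Count = 8
Final answer: 8


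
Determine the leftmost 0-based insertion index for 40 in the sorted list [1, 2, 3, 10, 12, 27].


List is sorted: [1, 2, 3, 10, 12, 27]
We need the leftmost position where 40 can be inserted, i.e. the first index whose element is >= 40 (or the end of the list if none is).
Binary search with low=0, high=6 (0-based indices):
  low=0, high=6, mid=3: a[3]=10 < 40, so low = 4
  low=4, high=6, mid=5: a[5]=27 < 40, so low = 6
Now low = high = 6, so the insertion index is 6.
Final answer: 6


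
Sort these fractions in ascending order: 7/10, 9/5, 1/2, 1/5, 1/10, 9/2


Convert to decimal for comparison:
  7/10 = 0.7
  9/5 = 1.8
  1/2 = 0.5
  1/5 = 0.2
  1/10 = 0.1
  9/2 = 4.5
Decimals in increasing order: 0.1 < 0.2 < 0.5 < 0.7 < 1.8 < 4.5
Writing each back as its fraction gives the sorted order.
Final answer: 1/10, 1/5, 1/2, 7/10, 9/5, 9/2


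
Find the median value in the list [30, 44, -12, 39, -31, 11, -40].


First, sort the list: [-40, -31, -12, 11, 30, 39, 44]
The list has 7 elements (odd count).
The middle index is 3 (0-based), and the element there is 11.
Final answer: 11


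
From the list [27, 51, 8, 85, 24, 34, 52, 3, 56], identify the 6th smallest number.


Sort ascending: [3, 8, 24, 27, 34, 51, 52, 56, 85]
The 6th element (1-indexed) is at index 5.
Value = 51
Final answer: 51


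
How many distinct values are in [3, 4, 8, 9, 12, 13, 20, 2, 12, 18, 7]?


List all unique values:
Distinct values: [2, 3, 4, 7, 8, 9, 12, 13, 18, 20]
Count = 10
Final answer: 10


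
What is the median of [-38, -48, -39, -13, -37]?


First, sort the list: [-48, -39, -38, -37, -13]
The list has 5 elements (odd count).
The middle index is 2 (0-based), and the element there is -38.
Final answer: -38


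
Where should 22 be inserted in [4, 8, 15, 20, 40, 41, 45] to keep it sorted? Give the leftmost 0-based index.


List is sorted: [4, 8, 15, 20, 40, 41, 45]
We need the leftmost position where 22 can be inserted, i.e. the first index whose element is >= 22 (or the end of the list if none is).
Binary search with low=0, high=7 (0-based indices):
  low=0, high=7, mid=3: a[3]=20 < 22, so low = 4
  low=4, high=7, mid=5: a[5]=41 >= 22, so high = 5
  low=4, high=5, mid=4: a[4]=40 >= 22, so high = 4
Now low = high = 4, so the insertion index is 4.
Final answer: 4


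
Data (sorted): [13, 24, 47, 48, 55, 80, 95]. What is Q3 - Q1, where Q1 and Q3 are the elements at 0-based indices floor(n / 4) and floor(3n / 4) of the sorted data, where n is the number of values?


The data has n = 7 elements.
Q1 index = floor(7 / 4) = floor(1.75) = 1; Q3 index = floor(3 * 7 / 4) = floor(5.25) = 5
Q1 = element at index 1 = 24
Q3 = element at index 5 = 80
IQR = 80 - 24 = 56
Final answer: 56


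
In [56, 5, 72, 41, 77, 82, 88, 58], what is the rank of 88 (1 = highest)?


Sort descending: [88, 82, 77, 72, 58, 56, 41, 5]
Find 88 in the sorted list.
88 is at position 1.
Final answer: 1


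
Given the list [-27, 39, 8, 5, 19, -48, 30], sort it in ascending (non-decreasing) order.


Original list: [-27, 39, 8, 5, 19, -48, 30]
Repeatedly take the smallest remaining element:
  Remaining [-27, 39, 8, 5, 19, -48, 30] -> smallest is -48
  Remaining [-27, 39, 8, 5, 19, 30] -> smallest is -27
  Remaining [39, 8, 5, 19, 30] -> smallest is 5
  Remaining [39, 8, 19, 30] -> smallest is 8
  Remaining [39, 19, 30] -> smallest is 19
  Remaining [39, 30] -> smallest is 30
  Remaining [39] -> smallest is 39
Collecting the picks in order gives the sorted list.
Final answer: [-48, -27, 5, 8, 19, 30, 39]


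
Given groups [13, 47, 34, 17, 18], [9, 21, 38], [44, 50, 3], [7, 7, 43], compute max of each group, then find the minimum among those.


Find max of each group:
  Group 1: [13, 47, 34, 17, 18] -> max = 47
  Group 2: [9, 21, 38] -> max = 38
  Group 3: [44, 50, 3] -> max = 50
  Group 4: [7, 7, 43] -> max = 43
Maxes: [47, 38, 50, 43]
Minimum of maxes = 38
Final answer: 38
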